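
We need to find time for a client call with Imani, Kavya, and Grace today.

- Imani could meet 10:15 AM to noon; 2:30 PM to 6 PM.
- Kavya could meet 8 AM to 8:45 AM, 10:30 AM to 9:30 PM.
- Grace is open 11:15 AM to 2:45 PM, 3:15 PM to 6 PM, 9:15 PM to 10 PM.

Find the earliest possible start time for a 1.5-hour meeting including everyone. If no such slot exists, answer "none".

Imani ∩ Kavya: 10:30-12:00, 14:30-18:00.
Imani ∩ Kavya ∩ Grace: 11:15-12:00, 14:30-14:45, 15:15-18:00.
The first common window of at least 90 minutes is 15:15-18:00, so the earliest start is 15:15.

15:15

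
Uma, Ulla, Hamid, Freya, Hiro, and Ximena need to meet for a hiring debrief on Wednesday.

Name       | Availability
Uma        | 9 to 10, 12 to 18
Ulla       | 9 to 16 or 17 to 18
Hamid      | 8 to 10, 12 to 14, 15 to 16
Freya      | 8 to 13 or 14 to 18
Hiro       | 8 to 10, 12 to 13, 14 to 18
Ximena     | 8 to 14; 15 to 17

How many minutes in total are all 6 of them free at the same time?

180

Uma ∩ Ulla: 09:00-10:00, 12:00-16:00, 17:00-18:00.
Uma ∩ Ulla ∩ Hamid: 09:00-10:00, 12:00-14:00, 15:00-16:00.
Uma ∩ Ulla ∩ Hamid ∩ Freya: 09:00-10:00, 12:00-13:00, 15:00-16:00.
Uma ∩ Ulla ∩ Hamid ∩ Freya ∩ Hiro: 09:00-10:00, 12:00-13:00, 15:00-16:00.
Uma ∩ Ulla ∩ Hamid ∩ Freya ∩ Hiro ∩ Ximena: 09:00-10:00, 12:00-13:00, 15:00-16:00.
Summing the common windows: 60 + 60 + 60 = 180 minutes.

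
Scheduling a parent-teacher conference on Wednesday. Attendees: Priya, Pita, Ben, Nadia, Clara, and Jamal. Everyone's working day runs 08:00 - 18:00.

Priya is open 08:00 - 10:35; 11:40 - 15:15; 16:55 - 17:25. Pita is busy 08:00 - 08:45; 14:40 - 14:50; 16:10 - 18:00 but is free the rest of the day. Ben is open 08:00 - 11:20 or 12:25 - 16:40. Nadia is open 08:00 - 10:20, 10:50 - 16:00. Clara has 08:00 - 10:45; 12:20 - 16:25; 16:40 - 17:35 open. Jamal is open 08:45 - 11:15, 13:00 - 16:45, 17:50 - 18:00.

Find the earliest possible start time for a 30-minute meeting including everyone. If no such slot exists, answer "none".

08:45

Priya free: 08:00-10:35, 11:40-15:15, 16:55-17:25.
Pita free: 08:45-14:40, 14:50-16:10 (invert busy blocks within the working day).
Ben free: 08:00-11:20, 12:25-16:40.
Nadia free: 08:00-10:20, 10:50-16:00.
Clara free: 08:00-10:45, 12:20-16:25, 16:40-17:35.
Jamal free: 08:45-11:15, 13:00-16:45, 17:50-18:00.
Priya ∩ Pita: 08:45-10:35, 11:40-14:40, 14:50-15:15.
Priya ∩ Pita ∩ Ben: 08:45-10:35, 12:25-14:40, 14:50-15:15.
Priya ∩ Pita ∩ Ben ∩ Nadia: 08:45-10:20, 12:25-14:40, 14:50-15:15.
Priya ∩ Pita ∩ Ben ∩ Nadia ∩ Clara: 08:45-10:20, 12:25-14:40, 14:50-15:15.
Priya ∩ Pita ∩ Ben ∩ Nadia ∩ Clara ∩ Jamal: 08:45-10:20, 13:00-14:40, 14:50-15:15.
The first common window of at least 30 minutes is 08:45-10:20, so the earliest start is 08:45.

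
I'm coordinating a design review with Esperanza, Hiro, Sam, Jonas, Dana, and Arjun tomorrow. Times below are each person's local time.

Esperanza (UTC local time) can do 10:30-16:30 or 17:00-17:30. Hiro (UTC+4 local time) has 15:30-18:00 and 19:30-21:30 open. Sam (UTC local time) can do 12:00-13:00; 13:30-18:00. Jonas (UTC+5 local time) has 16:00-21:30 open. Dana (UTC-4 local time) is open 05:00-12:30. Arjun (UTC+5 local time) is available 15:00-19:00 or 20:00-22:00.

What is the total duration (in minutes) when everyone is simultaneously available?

150

Esperanza in UTC: 10:30-16:30, 17:00-17:30.
Hiro in UTC: 11:30-14:00, 15:30-17:30 (subtract 4h to convert from UTC+4).
Sam in UTC: 12:00-13:00, 13:30-18:00.
Jonas in UTC: 11:00-16:30 (subtract 5h to convert from UTC+5).
Dana in UTC: 09:00-16:30 (add 4h to convert from UTC-4).
Arjun in UTC: 10:00-14:00, 15:00-17:00 (subtract 5h to convert from UTC+5).
Esperanza ∩ Hiro: 11:30-14:00, 15:30-16:30, 17:00-17:30.
Esperanza ∩ Hiro ∩ Sam: 12:00-13:00, 13:30-14:00, 15:30-16:30, 17:00-17:30.
Esperanza ∩ Hiro ∩ Sam ∩ Jonas: 12:00-13:00, 13:30-14:00, 15:30-16:30.
Esperanza ∩ Hiro ∩ Sam ∩ Jonas ∩ Dana: 12:00-13:00, 13:30-14:00, 15:30-16:30.
Esperanza ∩ Hiro ∩ Sam ∩ Jonas ∩ Dana ∩ Arjun: 12:00-13:00, 13:30-14:00, 15:30-16:30.
So the common availability across everyone is 12:00-13:00, 13:30-14:00, 15:30-16:30.
Summing the common windows: 60 + 30 + 60 = 150 minutes.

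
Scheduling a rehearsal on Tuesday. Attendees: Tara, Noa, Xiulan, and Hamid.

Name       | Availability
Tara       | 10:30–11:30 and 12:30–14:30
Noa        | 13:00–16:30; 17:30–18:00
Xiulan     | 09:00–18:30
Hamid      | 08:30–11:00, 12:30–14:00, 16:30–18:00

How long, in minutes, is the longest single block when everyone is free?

60

Tara ∩ Noa: 13:00-14:30.
Tara ∩ Noa ∩ Xiulan: 13:00-14:30.
Tara ∩ Noa ∩ Xiulan ∩ Hamid: 13:00-14:00.
Those are the intersection windows.
The longest is 13:00-14:00 at 60 minutes.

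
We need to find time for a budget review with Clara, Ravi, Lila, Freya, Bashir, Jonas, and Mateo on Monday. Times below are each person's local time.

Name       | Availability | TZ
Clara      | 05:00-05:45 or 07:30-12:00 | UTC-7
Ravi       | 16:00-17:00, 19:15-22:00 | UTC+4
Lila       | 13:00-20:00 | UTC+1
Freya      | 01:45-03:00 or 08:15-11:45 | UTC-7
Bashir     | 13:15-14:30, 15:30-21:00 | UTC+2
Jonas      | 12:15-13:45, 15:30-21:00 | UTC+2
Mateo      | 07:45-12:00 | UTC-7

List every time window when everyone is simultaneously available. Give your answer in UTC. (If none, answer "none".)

Clara in UTC: 12:00-12:45, 14:30-19:00 (add 7h to convert from UTC-7).
Ravi in UTC: 12:00-13:00, 15:15-18:00 (subtract 4h to convert from UTC+4).
Lila in UTC: 12:00-19:00 (subtract 1h to convert from UTC+1).
Freya in UTC: 08:45-10:00, 15:15-18:45 (add 7h to convert from UTC-7).
Bashir in UTC: 11:15-12:30, 13:30-19:00 (subtract 2h to convert from UTC+2).
Jonas in UTC: 10:15-11:45, 13:30-19:00 (subtract 2h to convert from UTC+2).
Mateo in UTC: 14:45-19:00 (add 7h to convert from UTC-7).
Clara ∩ Ravi: 12:00-12:45, 15:15-18:00.
Clara ∩ Ravi ∩ Lila: 12:00-12:45, 15:15-18:00.
Clara ∩ Ravi ∩ Lila ∩ Freya: 15:15-18:00.
Clara ∩ Ravi ∩ Lila ∩ Freya ∩ Bashir: 15:15-18:00.
Clara ∩ Ravi ∩ Lila ∩ Freya ∩ Bashir ∩ Jonas: 15:15-18:00.
Clara ∩ Ravi ∩ Lila ∩ Freya ∩ Bashir ∩ Jonas ∩ Mateo: 15:15-18:00.

15:15-18:00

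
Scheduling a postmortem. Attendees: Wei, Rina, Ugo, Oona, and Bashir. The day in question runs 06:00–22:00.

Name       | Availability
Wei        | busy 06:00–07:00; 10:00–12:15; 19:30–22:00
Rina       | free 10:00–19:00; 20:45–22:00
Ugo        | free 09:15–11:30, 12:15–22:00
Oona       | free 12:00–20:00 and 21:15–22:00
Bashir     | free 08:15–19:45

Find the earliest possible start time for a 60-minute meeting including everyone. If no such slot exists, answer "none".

12:15

Wei free: 07:00-10:00, 12:15-19:30 (invert busy blocks within the working day).
Rina free: 10:00-19:00, 20:45-22:00.
Ugo free: 09:15-11:30, 12:15-22:00.
Oona free: 12:00-20:00, 21:15-22:00.
Bashir free: 08:15-19:45.
Wei ∩ Rina: 12:15-19:00.
Wei ∩ Rina ∩ Ugo: 12:15-19:00.
Wei ∩ Rina ∩ Ugo ∩ Oona: 12:15-19:00.
Wei ∩ Rina ∩ Ugo ∩ Oona ∩ Bashir: 12:15-19:00.
So the common availability across everyone is 12:15-19:00.
The first common window of at least 60 minutes is 12:15-19:00, so the earliest start is 12:15.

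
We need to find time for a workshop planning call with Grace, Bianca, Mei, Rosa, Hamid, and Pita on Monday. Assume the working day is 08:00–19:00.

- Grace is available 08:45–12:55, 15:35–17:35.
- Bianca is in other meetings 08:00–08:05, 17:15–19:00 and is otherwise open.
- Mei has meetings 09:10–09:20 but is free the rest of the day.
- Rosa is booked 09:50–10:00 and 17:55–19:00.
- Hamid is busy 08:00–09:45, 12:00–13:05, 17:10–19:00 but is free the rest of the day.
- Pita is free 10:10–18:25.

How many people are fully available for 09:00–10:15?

2

Grace free: 08:45-12:55, 15:35-17:35.
Bianca free: 08:05-17:15 (invert busy blocks within the working day).
Mei free: 08:00-09:10, 09:20-19:00 (invert busy blocks within the working day).
Rosa free: 08:00-09:50, 10:00-17:55 (invert busy blocks within the working day).
Hamid free: 09:45-12:00, 13:05-17:10 (invert busy blocks within the working day).
Pita free: 10:10-18:25.
Grace and Bianca can make the full 09:00-10:15 slot — that's 2.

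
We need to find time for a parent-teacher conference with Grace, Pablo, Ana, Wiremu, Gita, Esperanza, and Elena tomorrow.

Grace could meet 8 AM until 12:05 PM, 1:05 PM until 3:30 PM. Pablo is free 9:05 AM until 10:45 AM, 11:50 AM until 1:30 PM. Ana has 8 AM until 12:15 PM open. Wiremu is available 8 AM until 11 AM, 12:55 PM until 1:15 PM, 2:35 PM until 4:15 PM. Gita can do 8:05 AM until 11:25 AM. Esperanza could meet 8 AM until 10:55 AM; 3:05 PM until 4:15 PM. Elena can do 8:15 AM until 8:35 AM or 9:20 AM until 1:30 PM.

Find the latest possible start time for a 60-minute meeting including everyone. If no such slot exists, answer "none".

09:45

Grace ∩ Pablo: 09:05-10:45, 11:50-12:05, 13:05-13:30.
Grace ∩ Pablo ∩ Ana: 09:05-10:45, 11:50-12:05.
Grace ∩ Pablo ∩ Ana ∩ Wiremu: 09:05-10:45.
Grace ∩ Pablo ∩ Ana ∩ Wiremu ∩ Gita: 09:05-10:45.
Grace ∩ Pablo ∩ Ana ∩ Wiremu ∩ Gita ∩ Esperanza: 09:05-10:45.
Grace ∩ Pablo ∩ Ana ∩ Wiremu ∩ Gita ∩ Esperanza ∩ Elena: 09:20-10:45.
The last common window of at least 60 minutes is 09:20-10:45; a 60-minute meeting can start as late as 09:45 and still end by 10:45.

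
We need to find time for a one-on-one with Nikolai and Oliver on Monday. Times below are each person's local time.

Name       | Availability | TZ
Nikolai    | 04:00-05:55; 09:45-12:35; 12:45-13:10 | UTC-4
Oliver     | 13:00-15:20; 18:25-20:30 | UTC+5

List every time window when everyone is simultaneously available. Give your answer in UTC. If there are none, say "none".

08:00-09:55, 13:45-15:30

Nikolai in UTC: 08:00-09:55, 13:45-16:35, 16:45-17:10 (add 4h to convert from UTC-4).
Oliver in UTC: 08:00-10:20, 13:25-15:30 (subtract 5h to convert from UTC+5).
Nikolai ∩ Oliver: 08:00-09:55, 13:45-15:30.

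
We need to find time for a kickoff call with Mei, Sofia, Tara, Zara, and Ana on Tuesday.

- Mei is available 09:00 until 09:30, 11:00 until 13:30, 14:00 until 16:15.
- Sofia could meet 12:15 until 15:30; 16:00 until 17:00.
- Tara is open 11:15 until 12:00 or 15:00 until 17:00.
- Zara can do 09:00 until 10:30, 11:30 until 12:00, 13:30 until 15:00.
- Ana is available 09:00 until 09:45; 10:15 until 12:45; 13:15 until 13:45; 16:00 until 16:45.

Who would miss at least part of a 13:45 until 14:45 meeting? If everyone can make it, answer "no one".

Mei: not fully free for 13:45-14:45. Sofia: free for 13:45-14:45. Tara: not fully free for 13:45-14:45. Zara: free for 13:45-14:45. Ana: not fully free for 13:45-14:45.

Ana, Mei, Tara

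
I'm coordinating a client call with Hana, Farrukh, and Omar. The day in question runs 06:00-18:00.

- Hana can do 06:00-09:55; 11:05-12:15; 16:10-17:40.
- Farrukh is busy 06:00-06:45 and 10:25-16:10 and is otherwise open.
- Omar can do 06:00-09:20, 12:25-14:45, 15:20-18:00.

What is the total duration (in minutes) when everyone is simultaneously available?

Hana free: 06:00-09:55, 11:05-12:15, 16:10-17:40.
Farrukh free: 06:45-10:25, 16:10-18:00 (invert busy blocks within the working day).
Omar free: 06:00-09:20, 12:25-14:45, 15:20-18:00.
Hana ∩ Farrukh: 06:45-09:55, 16:10-17:40.
Hana ∩ Farrukh ∩ Omar: 06:45-09:20, 16:10-17:40.
Summing the common windows: 155 + 90 = 245 minutes.

245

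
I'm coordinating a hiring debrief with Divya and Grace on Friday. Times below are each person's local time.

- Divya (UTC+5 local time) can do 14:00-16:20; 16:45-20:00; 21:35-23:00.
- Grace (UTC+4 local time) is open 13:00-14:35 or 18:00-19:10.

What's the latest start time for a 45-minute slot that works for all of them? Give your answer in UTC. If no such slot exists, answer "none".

Divya in UTC: 09:00-11:20, 11:45-15:00, 16:35-18:00 (subtract 5h to convert from UTC+5).
Grace in UTC: 09:00-10:35, 14:00-15:10 (subtract 4h to convert from UTC+4).
Divya ∩ Grace: 09:00-10:35, 14:00-15:00.
The last common window of at least 45 minutes is 14:00-15:00; a 45-minute meeting can start as late as 14:15 and still end by 15:00.

14:15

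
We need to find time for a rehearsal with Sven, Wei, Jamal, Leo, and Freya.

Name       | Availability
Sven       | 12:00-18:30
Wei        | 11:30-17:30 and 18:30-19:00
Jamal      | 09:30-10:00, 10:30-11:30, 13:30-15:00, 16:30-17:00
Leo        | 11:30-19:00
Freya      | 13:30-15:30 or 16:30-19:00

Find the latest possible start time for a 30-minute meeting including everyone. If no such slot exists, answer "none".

16:30

Sven ∩ Wei: 12:00-17:30.
Sven ∩ Wei ∩ Jamal: 13:30-15:00, 16:30-17:00.
Sven ∩ Wei ∩ Jamal ∩ Leo: 13:30-15:00, 16:30-17:00.
Sven ∩ Wei ∩ Jamal ∩ Leo ∩ Freya: 13:30-15:00, 16:30-17:00.
The last common window of at least 30 minutes is 16:30-17:00; a 30-minute meeting can start as late as 16:30 and still end by 17:00.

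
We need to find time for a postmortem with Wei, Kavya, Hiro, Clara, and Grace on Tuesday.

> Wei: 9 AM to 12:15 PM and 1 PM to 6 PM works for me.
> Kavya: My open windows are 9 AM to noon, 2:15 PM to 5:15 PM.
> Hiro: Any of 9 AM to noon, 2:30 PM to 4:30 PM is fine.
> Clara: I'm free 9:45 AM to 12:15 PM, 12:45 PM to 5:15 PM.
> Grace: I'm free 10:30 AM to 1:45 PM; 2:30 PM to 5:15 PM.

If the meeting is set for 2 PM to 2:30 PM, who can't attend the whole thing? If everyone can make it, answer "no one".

Grace, Hiro, Kavya

Wei: free for 14:00-14:30. Kavya: not fully free for 14:00-14:30. Hiro: not fully free for 14:00-14:30. Clara: free for 14:00-14:30. Grace: not fully free for 14:00-14:30.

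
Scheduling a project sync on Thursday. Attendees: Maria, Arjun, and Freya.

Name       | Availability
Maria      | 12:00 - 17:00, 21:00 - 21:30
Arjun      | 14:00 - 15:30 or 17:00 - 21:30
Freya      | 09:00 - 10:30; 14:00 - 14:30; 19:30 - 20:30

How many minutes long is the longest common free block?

Maria ∩ Arjun: 14:00-15:30, 21:00-21:30.
Maria ∩ Arjun ∩ Freya: 14:00-14:30.
The longest is 14:00-14:30 at 30 minutes.

30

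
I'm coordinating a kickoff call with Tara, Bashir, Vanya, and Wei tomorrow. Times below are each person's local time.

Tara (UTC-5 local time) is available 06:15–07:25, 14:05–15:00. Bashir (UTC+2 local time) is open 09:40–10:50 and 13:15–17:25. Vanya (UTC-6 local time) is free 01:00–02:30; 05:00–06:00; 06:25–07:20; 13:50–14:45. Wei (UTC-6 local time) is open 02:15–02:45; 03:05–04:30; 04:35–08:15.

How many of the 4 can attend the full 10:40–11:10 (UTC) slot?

Tara in UTC: 11:15-12:25, 19:05-20:00 (add 5h to convert from UTC-5).
Bashir in UTC: 07:40-08:50, 11:15-15:25 (subtract 2h to convert from UTC+2).
Vanya in UTC: 07:00-08:30, 11:00-12:00, 12:25-13:20, 19:50-20:45 (add 6h to convert from UTC-6).
Wei in UTC: 08:15-08:45, 09:05-10:30, 10:35-14:15 (add 6h to convert from UTC-6).
Wei can make the full 10:40-11:10 slot — that's 1.

1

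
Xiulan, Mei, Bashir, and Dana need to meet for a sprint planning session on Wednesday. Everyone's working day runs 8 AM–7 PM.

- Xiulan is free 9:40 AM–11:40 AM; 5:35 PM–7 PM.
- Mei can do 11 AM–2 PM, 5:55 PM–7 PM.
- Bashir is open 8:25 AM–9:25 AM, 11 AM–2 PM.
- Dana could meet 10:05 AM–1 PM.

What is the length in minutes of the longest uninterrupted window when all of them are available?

Xiulan ∩ Mei: 11:00-11:40, 17:55-19:00.
Xiulan ∩ Mei ∩ Bashir: 11:00-11:40.
Xiulan ∩ Mei ∩ Bashir ∩ Dana: 11:00-11:40.
The longest is 11:00-11:40 at 40 minutes.

40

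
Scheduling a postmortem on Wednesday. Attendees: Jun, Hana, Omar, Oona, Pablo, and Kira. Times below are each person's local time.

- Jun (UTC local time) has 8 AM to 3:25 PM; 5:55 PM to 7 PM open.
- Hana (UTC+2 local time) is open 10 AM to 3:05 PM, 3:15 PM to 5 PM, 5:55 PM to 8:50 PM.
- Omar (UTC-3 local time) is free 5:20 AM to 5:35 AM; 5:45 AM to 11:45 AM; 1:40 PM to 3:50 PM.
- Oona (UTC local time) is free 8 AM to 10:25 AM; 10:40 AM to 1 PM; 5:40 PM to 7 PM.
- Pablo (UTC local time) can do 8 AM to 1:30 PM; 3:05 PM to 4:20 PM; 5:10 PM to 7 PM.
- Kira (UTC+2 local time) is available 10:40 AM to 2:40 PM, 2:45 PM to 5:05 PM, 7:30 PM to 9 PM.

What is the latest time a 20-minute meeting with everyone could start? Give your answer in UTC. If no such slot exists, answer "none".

18:30

Jun in UTC: 08:00-15:25, 17:55-19:00.
Hana in UTC: 08:00-13:05, 13:15-15:00, 15:55-18:50 (subtract 2h to convert from UTC+2).
Omar in UTC: 08:20-08:35, 08:45-14:45, 16:40-18:50 (add 3h to convert from UTC-3).
Oona in UTC: 08:00-10:25, 10:40-13:00, 17:40-19:00.
Pablo in UTC: 08:00-13:30, 15:05-16:20, 17:10-19:00.
Kira in UTC: 08:40-12:40, 12:45-15:05, 17:30-19:00 (subtract 2h to convert from UTC+2).
Jun ∩ Hana: 08:00-13:05, 13:15-15:00, 17:55-18:50.
Jun ∩ Hana ∩ Omar: 08:20-08:35, 08:45-13:05, 13:15-14:45, 17:55-18:50.
Jun ∩ Hana ∩ Omar ∩ Oona: 08:20-08:35, 08:45-10:25, 10:40-13:00, 17:55-18:50.
Jun ∩ Hana ∩ Omar ∩ Oona ∩ Pablo: 08:20-08:35, 08:45-10:25, 10:40-13:00, 17:55-18:50.
Jun ∩ Hana ∩ Omar ∩ Oona ∩ Pablo ∩ Kira: 08:45-10:25, 10:40-12:40, 12:45-13:00, 17:55-18:50.
The last common window of at least 20 minutes is 17:55-18:50; a 20-minute meeting can start as late as 18:30 and still end by 18:50.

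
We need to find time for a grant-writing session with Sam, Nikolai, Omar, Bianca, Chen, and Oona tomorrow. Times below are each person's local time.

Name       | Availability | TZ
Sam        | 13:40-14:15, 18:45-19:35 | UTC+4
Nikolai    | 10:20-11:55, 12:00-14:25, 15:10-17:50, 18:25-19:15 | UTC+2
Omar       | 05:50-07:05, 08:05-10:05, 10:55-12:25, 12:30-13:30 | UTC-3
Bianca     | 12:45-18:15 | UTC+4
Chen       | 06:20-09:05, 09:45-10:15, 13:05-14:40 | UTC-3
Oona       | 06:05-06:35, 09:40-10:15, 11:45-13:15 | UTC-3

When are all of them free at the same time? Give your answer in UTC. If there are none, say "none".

Sam in UTC: 09:40-10:15, 14:45-15:35 (subtract 4h to convert from UTC+4).
Nikolai in UTC: 08:20-09:55, 10:00-12:25, 13:10-15:50, 16:25-17:15 (subtract 2h to convert from UTC+2).
Omar in UTC: 08:50-10:05, 11:05-13:05, 13:55-15:25, 15:30-16:30 (add 3h to convert from UTC-3).
Bianca in UTC: 08:45-14:15 (subtract 4h to convert from UTC+4).
Chen in UTC: 09:20-12:05, 12:45-13:15, 16:05-17:40 (add 3h to convert from UTC-3).
Oona in UTC: 09:05-09:35, 12:40-13:15, 14:45-16:15 (add 3h to convert from UTC-3).
Sam ∩ Nikolai: 09:40-09:55, 10:00-10:15, 14:45-15:35.
Sam ∩ Nikolai ∩ Omar: 09:40-09:55, 10:00-10:05, 14:45-15:25, 15:30-15:35.
Sam ∩ Nikolai ∩ Omar ∩ Bianca: 09:40-09:55, 10:00-10:05.
Sam ∩ Nikolai ∩ Omar ∩ Bianca ∩ Chen: 09:40-09:55, 10:00-10:05.
Sam ∩ Nikolai ∩ Omar ∩ Bianca ∩ Chen ∩ Oona: ∅.
There is no time when everyone is free.

none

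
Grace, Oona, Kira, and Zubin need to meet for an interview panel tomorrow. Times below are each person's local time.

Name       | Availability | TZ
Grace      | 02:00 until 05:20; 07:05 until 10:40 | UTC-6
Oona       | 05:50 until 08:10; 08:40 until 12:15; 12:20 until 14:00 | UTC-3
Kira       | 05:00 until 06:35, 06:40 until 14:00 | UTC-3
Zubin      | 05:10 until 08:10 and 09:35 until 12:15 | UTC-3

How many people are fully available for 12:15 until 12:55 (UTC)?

2

Grace in UTC: 08:00-11:20, 13:05-16:40 (add 6h to convert from UTC-6).
Oona in UTC: 08:50-11:10, 11:40-15:15, 15:20-17:00 (add 3h to convert from UTC-3).
Kira in UTC: 08:00-09:35, 09:40-17:00 (add 3h to convert from UTC-3).
Zubin in UTC: 08:10-11:10, 12:35-15:15 (add 3h to convert from UTC-3).
Oona and Kira can make the full 12:15-12:55 slot — that's 2.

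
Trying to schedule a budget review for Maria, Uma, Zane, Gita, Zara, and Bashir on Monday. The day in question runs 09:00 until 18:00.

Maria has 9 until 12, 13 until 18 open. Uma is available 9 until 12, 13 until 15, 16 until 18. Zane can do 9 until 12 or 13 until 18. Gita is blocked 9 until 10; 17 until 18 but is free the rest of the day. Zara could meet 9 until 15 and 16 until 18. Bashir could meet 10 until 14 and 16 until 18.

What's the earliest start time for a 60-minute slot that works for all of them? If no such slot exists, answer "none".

Maria free: 09:00-12:00, 13:00-18:00.
Uma free: 09:00-12:00, 13:00-15:00, 16:00-18:00.
Zane free: 09:00-12:00, 13:00-18:00.
Gita free: 10:00-17:00 (invert busy blocks within the working day).
Zara free: 09:00-15:00, 16:00-18:00.
Bashir free: 10:00-14:00, 16:00-18:00.
Maria ∩ Uma: 09:00-12:00, 13:00-15:00, 16:00-18:00.
Maria ∩ Uma ∩ Zane: 09:00-12:00, 13:00-15:00, 16:00-18:00.
Maria ∩ Uma ∩ Zane ∩ Gita: 10:00-12:00, 13:00-15:00, 16:00-17:00.
Maria ∩ Uma ∩ Zane ∩ Gita ∩ Zara: 10:00-12:00, 13:00-15:00, 16:00-17:00.
Maria ∩ Uma ∩ Zane ∩ Gita ∩ Zara ∩ Bashir: 10:00-12:00, 13:00-14:00, 16:00-17:00.
The first common window of at least 60 minutes is 10:00-12:00, so the earliest start is 10:00.

10:00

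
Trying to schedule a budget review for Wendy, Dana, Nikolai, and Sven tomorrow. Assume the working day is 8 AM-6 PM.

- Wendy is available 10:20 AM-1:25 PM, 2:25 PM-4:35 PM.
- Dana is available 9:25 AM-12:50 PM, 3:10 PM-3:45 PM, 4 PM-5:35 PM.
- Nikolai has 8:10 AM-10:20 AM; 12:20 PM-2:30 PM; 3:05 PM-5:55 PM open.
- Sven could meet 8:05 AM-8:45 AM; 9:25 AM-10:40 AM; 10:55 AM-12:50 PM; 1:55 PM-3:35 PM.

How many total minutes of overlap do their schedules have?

55

Wendy ∩ Dana: 10:20-12:50, 15:10-15:45, 16:00-16:35.
Wendy ∩ Dana ∩ Nikolai: 12:20-12:50, 15:10-15:45, 16:00-16:35.
Wendy ∩ Dana ∩ Nikolai ∩ Sven: 12:20-12:50, 15:10-15:35.
Summing the common windows: 30 + 25 = 55 minutes.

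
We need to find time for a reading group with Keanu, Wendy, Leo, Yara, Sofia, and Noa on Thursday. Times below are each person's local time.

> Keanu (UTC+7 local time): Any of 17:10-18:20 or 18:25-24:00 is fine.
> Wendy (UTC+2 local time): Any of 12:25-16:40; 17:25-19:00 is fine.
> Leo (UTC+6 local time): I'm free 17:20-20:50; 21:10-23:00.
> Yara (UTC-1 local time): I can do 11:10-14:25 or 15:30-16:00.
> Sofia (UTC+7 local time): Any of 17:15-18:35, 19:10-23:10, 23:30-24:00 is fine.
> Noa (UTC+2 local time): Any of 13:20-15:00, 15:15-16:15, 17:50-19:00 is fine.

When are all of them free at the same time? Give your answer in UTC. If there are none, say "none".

12:10-13:00, 13:15-14:15, 16:30-17:00

Keanu in UTC: 10:10-11:20, 11:25-17:00 (subtract 7h to convert from UTC+7).
Wendy in UTC: 10:25-14:40, 15:25-17:00 (subtract 2h to convert from UTC+2).
Leo in UTC: 11:20-14:50, 15:10-17:00 (subtract 6h to convert from UTC+6).
Yara in UTC: 12:10-15:25, 16:30-17:00 (add 1h to convert from UTC-1).
Sofia in UTC: 10:15-11:35, 12:10-16:10, 16:30-17:00 (subtract 7h to convert from UTC+7).
Noa in UTC: 11:20-13:00, 13:15-14:15, 15:50-17:00 (subtract 2h to convert from UTC+2).
Keanu ∩ Wendy: 10:25-11:20, 11:25-14:40, 15:25-17:00.
Keanu ∩ Wendy ∩ Leo: 11:25-14:40, 15:25-17:00.
Keanu ∩ Wendy ∩ Leo ∩ Yara: 12:10-14:40, 16:30-17:00.
Keanu ∩ Wendy ∩ Leo ∩ Yara ∩ Sofia: 12:10-14:40, 16:30-17:00.
Keanu ∩ Wendy ∩ Leo ∩ Yara ∩ Sofia ∩ Noa: 12:10-13:00, 13:15-14:15, 16:30-17:00.
So the common availability across everyone is 12:10-13:00, 13:15-14:15, 16:30-17:00.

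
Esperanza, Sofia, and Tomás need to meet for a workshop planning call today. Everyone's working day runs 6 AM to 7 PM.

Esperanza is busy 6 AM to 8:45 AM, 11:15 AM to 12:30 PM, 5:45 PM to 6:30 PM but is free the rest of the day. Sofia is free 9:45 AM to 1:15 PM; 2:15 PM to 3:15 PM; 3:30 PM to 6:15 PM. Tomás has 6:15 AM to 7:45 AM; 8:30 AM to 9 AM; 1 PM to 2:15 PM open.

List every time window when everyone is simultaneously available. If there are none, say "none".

13:00-13:15

Esperanza free: 08:45-11:15, 12:30-17:45, 18:30-19:00 (invert busy blocks within the working day).
Sofia free: 09:45-13:15, 14:15-15:15, 15:30-18:15.
Tomás free: 06:15-07:45, 08:30-09:00, 13:00-14:15.
Esperanza ∩ Sofia: 09:45-11:15, 12:30-13:15, 14:15-15:15, 15:30-17:45.
Esperanza ∩ Sofia ∩ Tomás: 13:00-13:15.
So the common availability across everyone is 13:00-13:15.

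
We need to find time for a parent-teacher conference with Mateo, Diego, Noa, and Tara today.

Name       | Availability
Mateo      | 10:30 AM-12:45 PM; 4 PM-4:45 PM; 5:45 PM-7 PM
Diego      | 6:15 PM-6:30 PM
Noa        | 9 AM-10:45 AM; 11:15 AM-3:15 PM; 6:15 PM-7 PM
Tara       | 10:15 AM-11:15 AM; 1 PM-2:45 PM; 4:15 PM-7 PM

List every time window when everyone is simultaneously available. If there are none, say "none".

18:15-18:30

Mateo ∩ Diego: 18:15-18:30.
Mateo ∩ Diego ∩ Noa: 18:15-18:30.
Mateo ∩ Diego ∩ Noa ∩ Tara: 18:15-18:30.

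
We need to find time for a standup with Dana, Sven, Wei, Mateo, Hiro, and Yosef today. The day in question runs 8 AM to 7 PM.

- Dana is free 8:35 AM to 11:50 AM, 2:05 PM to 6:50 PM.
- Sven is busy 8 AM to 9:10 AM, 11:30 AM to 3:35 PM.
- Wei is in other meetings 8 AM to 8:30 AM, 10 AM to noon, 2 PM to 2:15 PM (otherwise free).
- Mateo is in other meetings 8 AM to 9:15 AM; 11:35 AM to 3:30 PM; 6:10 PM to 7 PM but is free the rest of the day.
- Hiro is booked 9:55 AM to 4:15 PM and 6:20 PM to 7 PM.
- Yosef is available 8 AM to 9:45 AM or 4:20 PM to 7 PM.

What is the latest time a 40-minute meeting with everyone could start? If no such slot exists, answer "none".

17:30

Dana free: 08:35-11:50, 14:05-18:50.
Sven free: 09:10-11:30, 15:35-19:00 (invert busy blocks within the working day).
Wei free: 08:30-10:00, 12:00-14:00, 14:15-19:00 (invert busy blocks within the working day).
Mateo free: 09:15-11:35, 15:30-18:10 (invert busy blocks within the working day).
Hiro free: 08:00-09:55, 16:15-18:20 (invert busy blocks within the working day).
Yosef free: 08:00-09:45, 16:20-19:00.
Dana ∩ Sven: 09:10-11:30, 15:35-18:50.
Dana ∩ Sven ∩ Wei: 09:10-10:00, 15:35-18:50.
Dana ∩ Sven ∩ Wei ∩ Mateo: 09:15-10:00, 15:35-18:10.
Dana ∩ Sven ∩ Wei ∩ Mateo ∩ Hiro: 09:15-09:55, 16:15-18:10.
Dana ∩ Sven ∩ Wei ∩ Mateo ∩ Hiro ∩ Yosef: 09:15-09:45, 16:20-18:10.
Those are the intersection windows.
The last common window of at least 40 minutes is 16:20-18:10; a 40-minute meeting can start as late as 17:30 and still end by 18:10.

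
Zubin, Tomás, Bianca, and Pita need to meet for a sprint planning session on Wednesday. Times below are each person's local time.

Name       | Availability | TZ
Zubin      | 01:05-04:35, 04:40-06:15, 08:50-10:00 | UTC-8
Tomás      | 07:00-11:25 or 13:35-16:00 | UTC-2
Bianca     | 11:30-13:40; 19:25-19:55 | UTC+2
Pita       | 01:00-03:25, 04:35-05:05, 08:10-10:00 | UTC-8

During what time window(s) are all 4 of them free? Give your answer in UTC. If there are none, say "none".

Zubin in UTC: 09:05-12:35, 12:40-14:15, 16:50-18:00 (add 8h to convert from UTC-8).
Tomás in UTC: 09:00-13:25, 15:35-18:00 (add 2h to convert from UTC-2).
Bianca in UTC: 09:30-11:40, 17:25-17:55 (subtract 2h to convert from UTC+2).
Pita in UTC: 09:00-11:25, 12:35-13:05, 16:10-18:00 (add 8h to convert from UTC-8).
Zubin ∩ Tomás: 09:05-12:35, 12:40-13:25, 16:50-18:00.
Zubin ∩ Tomás ∩ Bianca: 09:30-11:40, 17:25-17:55.
Zubin ∩ Tomás ∩ Bianca ∩ Pita: 09:30-11:25, 17:25-17:55.

09:30-11:25, 17:25-17:55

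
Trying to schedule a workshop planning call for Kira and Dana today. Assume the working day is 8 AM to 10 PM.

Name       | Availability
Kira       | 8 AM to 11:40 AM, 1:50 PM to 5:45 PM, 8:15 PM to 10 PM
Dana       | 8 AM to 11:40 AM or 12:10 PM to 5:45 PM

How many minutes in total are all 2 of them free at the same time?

Kira ∩ Dana: 08:00-11:40, 13:50-17:45.
Summing the common windows: 220 + 235 = 455 minutes.

455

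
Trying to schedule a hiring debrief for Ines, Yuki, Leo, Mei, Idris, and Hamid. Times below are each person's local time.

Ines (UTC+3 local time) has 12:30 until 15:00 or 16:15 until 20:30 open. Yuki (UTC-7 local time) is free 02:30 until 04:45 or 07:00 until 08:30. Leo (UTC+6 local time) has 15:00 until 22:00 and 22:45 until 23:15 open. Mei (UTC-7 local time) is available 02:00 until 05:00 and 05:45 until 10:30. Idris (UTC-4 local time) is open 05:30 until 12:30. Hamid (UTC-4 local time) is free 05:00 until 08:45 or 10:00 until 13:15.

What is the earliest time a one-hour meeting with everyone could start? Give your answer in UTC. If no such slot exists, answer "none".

09:30

Ines in UTC: 09:30-12:00, 13:15-17:30 (subtract 3h to convert from UTC+3).
Yuki in UTC: 09:30-11:45, 14:00-15:30 (add 7h to convert from UTC-7).
Leo in UTC: 09:00-16:00, 16:45-17:15 (subtract 6h to convert from UTC+6).
Mei in UTC: 09:00-12:00, 12:45-17:30 (add 7h to convert from UTC-7).
Idris in UTC: 09:30-16:30 (add 4h to convert from UTC-4).
Hamid in UTC: 09:00-12:45, 14:00-17:15 (add 4h to convert from UTC-4).
Ines ∩ Yuki: 09:30-11:45, 14:00-15:30.
Ines ∩ Yuki ∩ Leo: 09:30-11:45, 14:00-15:30.
Ines ∩ Yuki ∩ Leo ∩ Mei: 09:30-11:45, 14:00-15:30.
Ines ∩ Yuki ∩ Leo ∩ Mei ∩ Idris: 09:30-11:45, 14:00-15:30.
Ines ∩ Yuki ∩ Leo ∩ Mei ∩ Idris ∩ Hamid: 09:30-11:45, 14:00-15:30.
The first common window of at least 60 minutes is 09:30-11:45, so the earliest start is 09:30.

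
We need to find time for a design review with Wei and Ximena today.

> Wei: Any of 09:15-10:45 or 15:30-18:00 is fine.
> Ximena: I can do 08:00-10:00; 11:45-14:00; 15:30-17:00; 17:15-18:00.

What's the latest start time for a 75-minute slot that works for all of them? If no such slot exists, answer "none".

15:45

Wei ∩ Ximena: 09:15-10:00, 15:30-17:00, 17:15-18:00.
The last common window of at least 75 minutes is 15:30-17:00; a 75-minute meeting can start as late as 15:45 and still end by 17:00.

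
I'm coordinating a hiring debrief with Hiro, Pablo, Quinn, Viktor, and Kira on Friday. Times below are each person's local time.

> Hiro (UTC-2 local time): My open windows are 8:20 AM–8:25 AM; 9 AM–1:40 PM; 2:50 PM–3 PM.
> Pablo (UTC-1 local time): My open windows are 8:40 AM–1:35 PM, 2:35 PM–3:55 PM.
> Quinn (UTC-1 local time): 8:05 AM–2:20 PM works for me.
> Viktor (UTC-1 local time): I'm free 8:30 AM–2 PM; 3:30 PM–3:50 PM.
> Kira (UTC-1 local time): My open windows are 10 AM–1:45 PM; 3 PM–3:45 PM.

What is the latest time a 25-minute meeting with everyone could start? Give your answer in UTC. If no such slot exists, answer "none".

14:10

Hiro in UTC: 10:20-10:25, 11:00-15:40, 16:50-17:00 (add 2h to convert from UTC-2).
Pablo in UTC: 09:40-14:35, 15:35-16:55 (add 1h to convert from UTC-1).
Quinn in UTC: 09:05-15:20 (add 1h to convert from UTC-1).
Viktor in UTC: 09:30-15:00, 16:30-16:50 (add 1h to convert from UTC-1).
Kira in UTC: 11:00-14:45, 16:00-16:45 (add 1h to convert from UTC-1).
Hiro ∩ Pablo: 10:20-10:25, 11:00-14:35, 15:35-15:40, 16:50-16:55.
Hiro ∩ Pablo ∩ Quinn: 10:20-10:25, 11:00-14:35.
Hiro ∩ Pablo ∩ Quinn ∩ Viktor: 10:20-10:25, 11:00-14:35.
Hiro ∩ Pablo ∩ Quinn ∩ Viktor ∩ Kira: 11:00-14:35.
The last common window of at least 25 minutes is 11:00-14:35; a 25-minute meeting can start as late as 14:10 and still end by 14:35.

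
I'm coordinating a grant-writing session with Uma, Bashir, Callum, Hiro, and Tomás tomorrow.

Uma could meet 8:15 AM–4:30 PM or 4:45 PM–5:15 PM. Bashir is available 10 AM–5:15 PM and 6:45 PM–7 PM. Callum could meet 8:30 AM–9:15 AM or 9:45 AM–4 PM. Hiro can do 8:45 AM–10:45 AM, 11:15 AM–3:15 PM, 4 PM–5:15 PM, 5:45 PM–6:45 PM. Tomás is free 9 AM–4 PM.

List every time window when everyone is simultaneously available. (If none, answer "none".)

10:00-10:45, 11:15-15:15

Uma ∩ Bashir: 10:00-16:30, 16:45-17:15.
Uma ∩ Bashir ∩ Callum: 10:00-16:00.
Uma ∩ Bashir ∩ Callum ∩ Hiro: 10:00-10:45, 11:15-15:15.
Uma ∩ Bashir ∩ Callum ∩ Hiro ∩ Tomás: 10:00-10:45, 11:15-15:15.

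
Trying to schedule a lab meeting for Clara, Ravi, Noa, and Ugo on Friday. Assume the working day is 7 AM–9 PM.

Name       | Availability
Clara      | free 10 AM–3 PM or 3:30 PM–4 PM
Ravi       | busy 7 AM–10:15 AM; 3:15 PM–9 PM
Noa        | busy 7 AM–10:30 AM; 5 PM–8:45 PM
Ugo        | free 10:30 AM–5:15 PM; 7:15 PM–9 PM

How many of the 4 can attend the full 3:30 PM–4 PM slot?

3

Clara free: 10:00-15:00, 15:30-16:00.
Ravi free: 10:15-15:15 (invert busy blocks within the working day).
Noa free: 10:30-17:00, 20:45-21:00 (invert busy blocks within the working day).
Ugo free: 10:30-17:15, 19:15-21:00.
Clara, Noa, and Ugo can make the full 15:30-16:00 slot — that's 3.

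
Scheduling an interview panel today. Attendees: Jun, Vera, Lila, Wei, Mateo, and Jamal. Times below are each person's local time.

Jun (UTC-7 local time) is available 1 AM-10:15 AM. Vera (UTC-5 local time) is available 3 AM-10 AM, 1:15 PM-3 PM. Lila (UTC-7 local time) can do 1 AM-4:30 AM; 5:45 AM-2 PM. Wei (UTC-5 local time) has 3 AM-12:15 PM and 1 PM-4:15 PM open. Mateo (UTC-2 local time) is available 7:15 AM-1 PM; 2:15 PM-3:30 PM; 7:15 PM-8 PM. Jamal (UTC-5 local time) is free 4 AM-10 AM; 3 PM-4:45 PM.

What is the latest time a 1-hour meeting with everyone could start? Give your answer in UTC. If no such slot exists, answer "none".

14:00

Jun in UTC: 08:00-17:15 (add 7h to convert from UTC-7).
Vera in UTC: 08:00-15:00, 18:15-20:00 (add 5h to convert from UTC-5).
Lila in UTC: 08:00-11:30, 12:45-21:00 (add 7h to convert from UTC-7).
Wei in UTC: 08:00-17:15, 18:00-21:15 (add 5h to convert from UTC-5).
Mateo in UTC: 09:15-15:00, 16:15-17:30, 21:15-22:00 (add 2h to convert from UTC-2).
Jamal in UTC: 09:00-15:00, 20:00-21:45 (add 5h to convert from UTC-5).
Jun ∩ Vera: 08:00-15:00.
Jun ∩ Vera ∩ Lila: 08:00-11:30, 12:45-15:00.
Jun ∩ Vera ∩ Lila ∩ Wei: 08:00-11:30, 12:45-15:00.
Jun ∩ Vera ∩ Lila ∩ Wei ∩ Mateo: 09:15-11:30, 12:45-15:00.
Jun ∩ Vera ∩ Lila ∩ Wei ∩ Mateo ∩ Jamal: 09:15-11:30, 12:45-15:00.
The last common window of at least 60 minutes is 12:45-15:00; a 60-minute meeting can start as late as 14:00 and still end by 15:00.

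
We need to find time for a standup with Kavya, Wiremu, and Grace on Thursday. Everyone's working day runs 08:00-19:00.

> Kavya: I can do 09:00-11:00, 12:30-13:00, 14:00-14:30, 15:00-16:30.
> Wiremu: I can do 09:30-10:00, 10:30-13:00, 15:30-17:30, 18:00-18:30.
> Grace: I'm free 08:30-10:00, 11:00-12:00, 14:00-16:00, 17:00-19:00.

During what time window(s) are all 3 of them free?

Kavya ∩ Wiremu: 09:30-10:00, 10:30-11:00, 12:30-13:00, 15:30-16:30.
Kavya ∩ Wiremu ∩ Grace: 09:30-10:00, 15:30-16:00.

09:30-10:00, 15:30-16:00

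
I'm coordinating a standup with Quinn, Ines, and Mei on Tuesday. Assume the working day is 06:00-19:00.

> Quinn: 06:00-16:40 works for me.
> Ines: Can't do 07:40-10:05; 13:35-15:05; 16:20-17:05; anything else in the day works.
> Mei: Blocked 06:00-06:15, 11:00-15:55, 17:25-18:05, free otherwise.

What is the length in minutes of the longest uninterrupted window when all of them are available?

85

Quinn free: 06:00-16:40.
Ines free: 06:00-07:40, 10:05-13:35, 15:05-16:20, 17:05-19:00 (invert busy blocks within the working day).
Mei free: 06:15-11:00, 15:55-17:25, 18:05-19:00 (invert busy blocks within the working day).
Quinn ∩ Ines: 06:00-07:40, 10:05-13:35, 15:05-16:20.
Quinn ∩ Ines ∩ Mei: 06:15-07:40, 10:05-11:00, 15:55-16:20.
The longest is 06:15-07:40 at 85 minutes.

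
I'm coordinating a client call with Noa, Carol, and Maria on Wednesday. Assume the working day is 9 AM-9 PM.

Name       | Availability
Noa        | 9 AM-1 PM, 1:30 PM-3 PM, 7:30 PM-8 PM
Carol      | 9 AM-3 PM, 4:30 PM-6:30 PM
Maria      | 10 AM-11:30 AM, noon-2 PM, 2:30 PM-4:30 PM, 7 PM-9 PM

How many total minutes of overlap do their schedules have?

Noa ∩ Carol: 09:00-13:00, 13:30-15:00.
Noa ∩ Carol ∩ Maria: 10:00-11:30, 12:00-13:00, 13:30-14:00, 14:30-15:00.
Summing the common windows: 90 + 60 + 30 + 30 = 210 minutes.

210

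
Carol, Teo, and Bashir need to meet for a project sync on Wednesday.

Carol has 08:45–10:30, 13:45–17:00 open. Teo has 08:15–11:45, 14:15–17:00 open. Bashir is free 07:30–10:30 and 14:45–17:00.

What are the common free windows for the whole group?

08:45-10:30, 14:45-17:00

Carol ∩ Teo: 08:45-10:30, 14:15-17:00.
Carol ∩ Teo ∩ Bashir: 08:45-10:30, 14:45-17:00.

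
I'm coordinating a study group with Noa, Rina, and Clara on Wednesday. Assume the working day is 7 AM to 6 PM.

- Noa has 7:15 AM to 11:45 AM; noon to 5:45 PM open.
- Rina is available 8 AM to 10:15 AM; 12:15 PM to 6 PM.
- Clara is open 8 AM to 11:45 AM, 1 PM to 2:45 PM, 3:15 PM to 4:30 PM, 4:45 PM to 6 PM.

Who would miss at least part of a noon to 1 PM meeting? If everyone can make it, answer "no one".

Clara, Rina

Noa: free for 12:00-13:00. Rina: not fully free for 12:00-13:00. Clara: not fully free for 12:00-13:00.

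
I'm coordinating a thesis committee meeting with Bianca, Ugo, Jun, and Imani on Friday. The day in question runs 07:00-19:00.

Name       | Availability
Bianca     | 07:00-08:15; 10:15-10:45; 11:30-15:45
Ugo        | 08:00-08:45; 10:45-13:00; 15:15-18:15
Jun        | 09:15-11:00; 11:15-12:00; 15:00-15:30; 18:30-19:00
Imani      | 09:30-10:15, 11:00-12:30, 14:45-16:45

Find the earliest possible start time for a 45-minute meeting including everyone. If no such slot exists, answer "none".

Bianca ∩ Ugo: 08:00-08:15, 11:30-13:00, 15:15-15:45.
Bianca ∩ Ugo ∩ Jun: 11:30-12:00, 15:15-15:30.
Bianca ∩ Ugo ∩ Jun ∩ Imani: 11:30-12:00, 15:15-15:30.
Those are the intersection windows.
No common window is at least 45 minutes long.

none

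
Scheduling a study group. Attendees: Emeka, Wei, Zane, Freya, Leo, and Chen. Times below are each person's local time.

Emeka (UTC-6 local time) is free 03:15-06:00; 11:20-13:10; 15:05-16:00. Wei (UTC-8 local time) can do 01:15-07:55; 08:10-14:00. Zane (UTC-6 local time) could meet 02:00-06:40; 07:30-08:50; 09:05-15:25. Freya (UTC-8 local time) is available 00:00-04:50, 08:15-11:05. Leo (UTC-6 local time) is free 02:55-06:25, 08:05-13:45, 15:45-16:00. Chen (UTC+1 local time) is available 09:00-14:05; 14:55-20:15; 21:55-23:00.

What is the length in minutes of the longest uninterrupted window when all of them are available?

Emeka in UTC: 09:15-12:00, 17:20-19:10, 21:05-22:00 (add 6h to convert from UTC-6).
Wei in UTC: 09:15-15:55, 16:10-22:00 (add 8h to convert from UTC-8).
Zane in UTC: 08:00-12:40, 13:30-14:50, 15:05-21:25 (add 6h to convert from UTC-6).
Freya in UTC: 08:00-12:50, 16:15-19:05 (add 8h to convert from UTC-8).
Leo in UTC: 08:55-12:25, 14:05-19:45, 21:45-22:00 (add 6h to convert from UTC-6).
Chen in UTC: 08:00-13:05, 13:55-19:15, 20:55-22:00 (subtract 1h to convert from UTC+1).
Emeka ∩ Wei: 09:15-12:00, 17:20-19:10, 21:05-22:00.
Emeka ∩ Wei ∩ Zane: 09:15-12:00, 17:20-19:10, 21:05-21:25.
Emeka ∩ Wei ∩ Zane ∩ Freya: 09:15-12:00, 17:20-19:05.
Emeka ∩ Wei ∩ Zane ∩ Freya ∩ Leo: 09:15-12:00, 17:20-19:05.
Emeka ∩ Wei ∩ Zane ∩ Freya ∩ Leo ∩ Chen: 09:15-12:00, 17:20-19:05.
Those are the intersection windows.
The longest is 09:15-12:00 at 165 minutes.

165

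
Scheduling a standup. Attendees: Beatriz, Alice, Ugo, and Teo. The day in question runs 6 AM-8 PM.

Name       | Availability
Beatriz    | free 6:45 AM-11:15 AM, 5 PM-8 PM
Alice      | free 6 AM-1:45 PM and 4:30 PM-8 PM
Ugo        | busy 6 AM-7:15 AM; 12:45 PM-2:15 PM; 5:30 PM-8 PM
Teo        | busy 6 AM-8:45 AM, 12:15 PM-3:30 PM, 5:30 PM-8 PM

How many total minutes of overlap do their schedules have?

180

Beatriz free: 06:45-11:15, 17:00-20:00.
Alice free: 06:00-13:45, 16:30-20:00.
Ugo free: 07:15-12:45, 14:15-17:30 (invert busy blocks within the working day).
Teo free: 08:45-12:15, 15:30-17:30 (invert busy blocks within the working day).
Beatriz ∩ Alice: 06:45-11:15, 17:00-20:00.
Beatriz ∩ Alice ∩ Ugo: 07:15-11:15, 17:00-17:30.
Beatriz ∩ Alice ∩ Ugo ∩ Teo: 08:45-11:15, 17:00-17:30.
Summing the common windows: 150 + 30 = 180 minutes.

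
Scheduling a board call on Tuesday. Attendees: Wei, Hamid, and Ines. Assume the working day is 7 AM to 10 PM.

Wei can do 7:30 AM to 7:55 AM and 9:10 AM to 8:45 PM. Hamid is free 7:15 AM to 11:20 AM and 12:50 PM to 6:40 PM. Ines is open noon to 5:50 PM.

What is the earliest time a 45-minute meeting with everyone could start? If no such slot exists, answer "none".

12:50

Wei ∩ Hamid: 07:30-07:55, 09:10-11:20, 12:50-18:40.
Wei ∩ Hamid ∩ Ines: 12:50-17:50.
The first common window of at least 45 minutes is 12:50-17:50, so the earliest start is 12:50.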